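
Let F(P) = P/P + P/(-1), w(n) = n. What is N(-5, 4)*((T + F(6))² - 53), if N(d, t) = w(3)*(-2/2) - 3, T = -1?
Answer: 102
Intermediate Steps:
F(P) = 1 - P (F(P) = 1 + P*(-1) = 1 - P)
N(d, t) = -6 (N(d, t) = 3*(-2/2) - 3 = 3*(-2*½) - 3 = 3*(-1) - 3 = -3 - 3 = -6)
N(-5, 4)*((T + F(6))² - 53) = -6*((-1 + (1 - 1*6))² - 53) = -6*((-1 + (1 - 6))² - 53) = -6*((-1 - 5)² - 53) = -6*((-6)² - 53) = -6*(36 - 53) = -6*(-17) = 102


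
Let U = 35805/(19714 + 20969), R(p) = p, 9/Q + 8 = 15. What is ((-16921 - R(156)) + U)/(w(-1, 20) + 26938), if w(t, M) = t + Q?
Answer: -90054713/142065036 ≈ -0.63390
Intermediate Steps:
Q = 9/7 (Q = 9/(-8 + 15) = 9/7 ≈ 1.2857)
w(t, M) = 9/7 + t (w(t, M) = t + 9/7 = 9/7 + t)
U = 11935/13561 (U = 35805/40683 = 35805*(1/40683) = 11935/13561 ≈ 0.88010)
((-16921 - R(156)) + U)/(w(-1, 20) + 26938) = ((-16921 - 1*156) + 11935/13561)/((9/7 - 1) + 26938) = ((-16921 - 156) + 11935/13561)/(2/7 + 26938) = (-17077 + 11935/13561)/(188568/7) = -231569262/13561*7/188568 = -90054713/142065036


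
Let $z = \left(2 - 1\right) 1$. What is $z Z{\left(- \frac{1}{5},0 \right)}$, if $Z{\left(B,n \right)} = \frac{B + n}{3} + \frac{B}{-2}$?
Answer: $\frac{1}{30} \approx 0.033333$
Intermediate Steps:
$Z{\left(B,n \right)} = - \frac{B}{6} + \frac{n}{3}$ ($Z{\left(B,n \right)} = \left(B + n\right) \frac{1}{3} + B \left(- \frac{1}{2}\right) = \left(\frac{B}{3} + \frac{n}{3}\right) - \frac{B}{2} = - \frac{B}{6} + \frac{n}{3}$)
$z = 1$ ($z = 1 \cdot 1 = 1$)
$z Z{\left(- \frac{1}{5},0 \right)} = 1 \left(- \frac{\left(-1\right) \frac{1}{5}}{6} + \frac{1}{3} \cdot 0\right) = 1 \left(- \frac{\left(-1\right) \frac{1}{5}}{6} + 0\right) = 1 \left(\left(- \frac{1}{6}\right) \left(- \frac{1}{5}\right) + 0\right) = 1 \left(\frac{1}{30} + 0\right) = 1 \cdot \frac{1}{30} = \frac{1}{30}$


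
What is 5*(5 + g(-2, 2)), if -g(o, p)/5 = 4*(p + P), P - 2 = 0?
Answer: -375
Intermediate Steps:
P = 2 (P = 2 + 0 = 2)
g(o, p) = -40 - 20*p (g(o, p) = -20*(p + 2) = -20*(2 + p) = -5*(8 + 4*p) = -40 - 20*p)
5*(5 + g(-2, 2)) = 5*(5 + (-40 - 20*2)) = 5*(5 + (-40 - 40)) = 5*(5 - 80) = 5*(-75) = -375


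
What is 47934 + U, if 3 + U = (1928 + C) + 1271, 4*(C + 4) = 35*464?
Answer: 55186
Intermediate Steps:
C = 4056 (C = -4 + (35*464)/4 = -4 + (1/4)*16240 = -4 + 4060 = 4056)
U = 7252 (U = -3 + ((1928 + 4056) + 1271) = -3 + (5984 + 1271) = -3 + 7255 = 7252)
47934 + U = 47934 + 7252 = 55186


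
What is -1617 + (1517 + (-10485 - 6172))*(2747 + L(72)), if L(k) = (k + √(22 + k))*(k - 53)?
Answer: -62302717 - 287660*√94 ≈ -6.5092e+7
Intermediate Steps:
L(k) = (-53 + k)*(k + √(22 + k)) (L(k) = (k + √(22 + k))*(-53 + k) = (-53 + k)*(k + √(22 + k)))
-1617 + (1517 + (-10485 - 6172))*(2747 + L(72)) = -1617 + (1517 + (-10485 - 6172))*(2747 + (72² - 53*72 - 53*√(22 + 72) + 72*√(22 + 72))) = -1617 + (1517 - 16657)*(2747 + (5184 - 3816 - 53*√94 + 72*√94)) = -1617 - 15140*(2747 + (1368 + 19*√94)) = -1617 - 15140*(4115 + 19*√94) = -1617 + (-62301100 - 287660*√94) = -62302717 - 287660*√94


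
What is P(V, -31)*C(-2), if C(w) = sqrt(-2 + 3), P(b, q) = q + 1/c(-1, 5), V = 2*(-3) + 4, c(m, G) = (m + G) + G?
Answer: -278/9 ≈ -30.889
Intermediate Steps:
c(m, G) = m + 2*G (c(m, G) = (G + m) + G = m + 2*G)
V = -2 (V = -6 + 4 = -2)
P(b, q) = 1/9 + q (P(b, q) = q + 1/(-1 + 2*5) = q + 1/(-1 + 10) = q + 1/9 = 1/9 + q)
C(w) = 1 (C(w) = sqrt(1) = 1)
P(V, -31)*C(-2) = (1/9 - 31)*1 = -278/9*1 = -278/9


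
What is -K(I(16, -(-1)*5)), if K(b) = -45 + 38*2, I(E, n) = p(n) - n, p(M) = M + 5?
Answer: -31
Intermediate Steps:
p(M) = 5 + M
I(E, n) = 5 (I(E, n) = (5 + n) - n = 5)
K(b) = 31 (K(b) = -45 + 76 = 31)
-K(I(16, -(-1)*5)) = -1*31 = -31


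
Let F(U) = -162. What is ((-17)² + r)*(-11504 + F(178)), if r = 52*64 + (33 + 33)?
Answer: -42965878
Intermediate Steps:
r = 3394 (r = 3328 + 66 = 3394)
((-17)² + r)*(-11504 + F(178)) = ((-17)² + 3394)*(-11504 - 162) = (289 + 3394)*(-11666) = 3683*(-11666) = -42965878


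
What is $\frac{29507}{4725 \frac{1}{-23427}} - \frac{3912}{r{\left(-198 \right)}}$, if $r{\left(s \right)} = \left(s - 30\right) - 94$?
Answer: $- \frac{1766407883}{12075} \approx -1.4629 \cdot 10^{5}$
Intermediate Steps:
$r{\left(s \right)} = -124 + s$ ($r{\left(s \right)} = \left(s - 30\right) - 94 = \left(-30 + s\right) - 94 = -124 + s$)
$\frac{29507}{4725 \frac{1}{-23427}} - \frac{3912}{r{\left(-198 \right)}} = \frac{29507}{4725 \frac{1}{-23427}} - \frac{3912}{-124 - 198} = \frac{29507}{4725 \left(- \frac{1}{23427}\right)} - \frac{3912}{-322} = \frac{29507}{- \frac{525}{2603}} - - \frac{1956}{161} = 29507 \left(- \frac{2603}{525}\right) + \frac{1956}{161} = - \frac{76806721}{525} + \frac{1956}{161} = - \frac{1766407883}{12075}$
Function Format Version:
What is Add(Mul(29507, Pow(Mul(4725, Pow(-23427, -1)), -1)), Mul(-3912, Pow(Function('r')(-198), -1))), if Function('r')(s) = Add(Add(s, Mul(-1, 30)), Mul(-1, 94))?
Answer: Rational(-1766407883, 12075) ≈ -1.4629e+5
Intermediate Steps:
Function('r')(s) = Add(-124, s) (Function('r')(s) = Add(Add(s, -30), -94) = Add(Add(-30, s), -94) = Add(-124, s))
Add(Mul(29507, Pow(Mul(4725, Pow(-23427, -1)), -1)), Mul(-3912, Pow(Function('r')(-198), -1))) = Add(Mul(29507, Pow(Mul(4725, Pow(-23427, -1)), -1)), Mul(-3912, Pow(Add(-124, -198), -1))) = Add(Mul(29507, Pow(Mul(4725, Rational(-1, 23427)), -1)), Mul(-3912, Pow(-322, -1))) = Add(Mul(29507, Pow(Rational(-525, 2603), -1)), Mul(-3912, Rational(-1, 322))) = Add(Mul(29507, Rational(-2603, 525)), Rational(1956, 161)) = Add(Rational(-76806721, 525), Rational(1956, 161)) = Rational(-1766407883, 12075)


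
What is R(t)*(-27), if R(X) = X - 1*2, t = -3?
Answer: 135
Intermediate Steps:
R(X) = -2 + X (R(X) = X - 2 = -2 + X)
R(t)*(-27) = (-2 - 3)*(-27) = -5*(-27) = 135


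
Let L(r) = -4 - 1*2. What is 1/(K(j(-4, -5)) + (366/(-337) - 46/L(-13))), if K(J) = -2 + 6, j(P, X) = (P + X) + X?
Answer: 1011/10697 ≈ 0.094512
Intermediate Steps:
L(r) = -6 (L(r) = -4 - 2 = -6)
j(P, X) = P + 2*X
K(J) = 4
1/(K(j(-4, -5)) + (366/(-337) - 46/L(-13))) = 1/(4 + (366/(-337) - 46/(-6))) = 1/(4 + (366*(-1/337) - 46*(-⅙))) = 1/(4 + (-366/337 + 23/3)) = 1/(4 + 6653/1011) = 1/(10697/1011) = 1011/10697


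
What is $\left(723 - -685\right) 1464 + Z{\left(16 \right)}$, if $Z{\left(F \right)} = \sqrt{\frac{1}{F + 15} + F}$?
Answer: $2061312 + \frac{\sqrt{15407}}{31} \approx 2.0613 \cdot 10^{6}$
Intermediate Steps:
$Z{\left(F \right)} = \sqrt{F + \frac{1}{15 + F}}$ ($Z{\left(F \right)} = \sqrt{\frac{1}{15 + F} + F} = \sqrt{F + \frac{1}{15 + F}}$)
$\left(723 - -685\right) 1464 + Z{\left(16 \right)} = \left(723 - -685\right) 1464 + \sqrt{\frac{1 + 16 \left(15 + 16\right)}{15 + 16}} = \left(723 + 685\right) 1464 + \sqrt{\frac{1 + 16 \cdot 31}{31}} = 1408 \cdot 1464 + \sqrt{\frac{1 + 496}{31}} = 2061312 + \sqrt{\frac{1}{31} \cdot 497} = 2061312 + \sqrt{\frac{497}{31}} = 2061312 + \frac{\sqrt{15407}}{31}$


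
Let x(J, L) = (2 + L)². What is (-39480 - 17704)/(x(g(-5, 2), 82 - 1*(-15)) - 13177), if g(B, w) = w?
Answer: 3574/211 ≈ 16.938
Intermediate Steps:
(-39480 - 17704)/(x(g(-5, 2), 82 - 1*(-15)) - 13177) = (-39480 - 17704)/((2 + (82 - 1*(-15)))² - 13177) = -57184/((2 + (82 + 15))² - 13177) = -57184/((2 + 97)² - 13177) = -57184/(99² - 13177) = -57184/(9801 - 13177) = -57184/(-3376) = -57184*(-1/3376) = 3574/211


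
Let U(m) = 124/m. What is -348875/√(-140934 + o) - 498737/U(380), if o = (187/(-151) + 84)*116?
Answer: -47380015/31 + 348875*I*√2994538682/19831382 ≈ -1.5284e+6 + 962.68*I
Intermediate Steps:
o = 1449652/151 (o = (187*(-1/151) + 84)*116 = (-187/151 + 84)*116 = (12497/151)*116 = 1449652/151 ≈ 9600.3)
-348875/√(-140934 + o) - 498737/U(380) = -348875/√(-140934 + 1449652/151) - 498737/(124/380) = -348875*(-I*√2994538682/19831382) - 498737/(124*(1/380)) = -348875*(-I*√2994538682/19831382) - 498737/31/95 = -(-348875)*I*√2994538682/19831382 - 498737*95/31 = 348875*I*√2994538682/19831382 - 47380015/31 = -47380015/31 + 348875*I*√2994538682/19831382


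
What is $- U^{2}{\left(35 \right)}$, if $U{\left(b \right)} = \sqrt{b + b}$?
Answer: $-70$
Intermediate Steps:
$U{\left(b \right)} = \sqrt{2} \sqrt{b}$ ($U{\left(b \right)} = \sqrt{2 b} = \sqrt{2} \sqrt{b}$)
$- U^{2}{\left(35 \right)} = - \left(\sqrt{2} \sqrt{35}\right)^{2} = - \left(\sqrt{70}\right)^{2} = \left(-1\right) 70 = -70$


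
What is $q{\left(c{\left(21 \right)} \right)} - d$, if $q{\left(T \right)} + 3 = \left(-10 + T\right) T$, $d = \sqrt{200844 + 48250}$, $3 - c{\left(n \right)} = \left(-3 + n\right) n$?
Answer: $144372 - \sqrt{249094} \approx 1.4387 \cdot 10^{5}$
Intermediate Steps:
$c{\left(n \right)} = 3 - n \left(-3 + n\right)$ ($c{\left(n \right)} = 3 - \left(-3 + n\right) n = 3 - n \left(-3 + n\right)$)
$d = \sqrt{249094} \approx 499.09$
$q{\left(T \right)} = -3 + T \left(-10 + T\right)$ ($q{\left(T \right)} = -3 + \left(-10 + T\right) T = -3 + T \left(-10 + T\right)$)
$q{\left(c{\left(21 \right)} \right)} - d = \left(-3 + \left(3 - 21^{2} + 3 \cdot 21\right)^{2} - 10 \left(3 - 21^{2} + 3 \cdot 21\right)\right) - \sqrt{249094} = \left(-3 + \left(3 - 441 + 63\right)^{2} - 10 \left(3 - 441 + 63\right)\right) - \sqrt{249094} = \left(-3 + \left(-375\right)^{2} - -3750\right) - \sqrt{249094} = \left(-3 + 140625 + 3750\right) - \sqrt{249094} = 144372 - \sqrt{249094}$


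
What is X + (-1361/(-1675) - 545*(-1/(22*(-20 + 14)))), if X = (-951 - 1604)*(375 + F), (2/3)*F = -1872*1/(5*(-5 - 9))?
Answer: -234503151923/221100 ≈ -1.0606e+6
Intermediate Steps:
F = 1404/35 (F = 3*(-1872*1/(5*(-5 - 9)))/2 = 3*(-1872/((-14*5)))/2 = 3*(-1872/(-70))/2 = 3*(-1872*(-1/70))/2 = (3/2)*(936/35) = 1404/35 ≈ 40.114)
X = -1060617 (X = (-951 - 1604)*(375 + 1404/35) = -2555*14529/35 = -1060617)
X + (-1361/(-1675) - 545*(-1/(22*(-20 + 14)))) = -1060617 + (-1361/(-1675) - 545*(-1/(22*(-20 + 14)))) = -1060617 + (-1361*(-1/1675) - 545/((-6*(-22)))) = -1060617 + (1361/1675 - 545/132) = -1060617 - 733223/221100 = -234503151923/221100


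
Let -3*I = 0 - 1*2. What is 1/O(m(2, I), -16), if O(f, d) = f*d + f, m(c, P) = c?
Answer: -1/30 ≈ -0.033333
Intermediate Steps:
I = ⅔ (I = -(0 - 1*2)/3 = -(0 - 2)/3 = -⅓*(-2) = ⅔ ≈ 0.66667)
O(f, d) = f + d*f (O(f, d) = d*f + f = f + d*f)
1/O(m(2, I), -16) = 1/(2*(1 - 16)) = 1/(2*(-15)) = 1/(-30) = -1/30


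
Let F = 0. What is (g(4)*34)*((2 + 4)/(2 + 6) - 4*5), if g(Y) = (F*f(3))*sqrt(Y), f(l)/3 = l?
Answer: 0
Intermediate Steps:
f(l) = 3*l
g(Y) = 0 (g(Y) = (0*(3*3))*sqrt(Y) = (0*9)*sqrt(Y) = 0*sqrt(Y) = 0)
(g(4)*34)*((2 + 4)/(2 + 6) - 4*5) = (0*34)*((2 + 4)/(2 + 6) - 4*5) = 0*(6/8 - 20) = 0*(6*(1/8) - 20) = 0*(3/4 - 20) = 0*(-77/4) = 0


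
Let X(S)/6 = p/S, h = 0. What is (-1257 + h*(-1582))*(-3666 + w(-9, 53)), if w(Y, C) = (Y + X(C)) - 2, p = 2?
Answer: 244950333/53 ≈ 4.6217e+6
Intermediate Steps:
X(S) = 12/S (X(S) = 6*(2/S) = 12/S)
w(Y, C) = -2 + Y + 12/C (w(Y, C) = (Y + 12/C) - 2 = -2 + Y + 12/C)
(-1257 + h*(-1582))*(-3666 + w(-9, 53)) = (-1257 + 0*(-1582))*(-3666 + (-2 - 9 + 12/53)) = (-1257 + 0)*(-3666 + (-2 - 9 + 12*(1/53))) = -1257*(-3666 + (-2 - 9 + 12/53)) = -1257*(-3666 - 571/53) = -1257*(-194869/53) = 244950333/53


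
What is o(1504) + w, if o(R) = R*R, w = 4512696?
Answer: 6774712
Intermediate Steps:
o(R) = R²
o(1504) + w = 1504² + 4512696 = 2262016 + 4512696 = 6774712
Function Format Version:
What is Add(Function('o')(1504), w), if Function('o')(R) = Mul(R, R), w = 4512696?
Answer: 6774712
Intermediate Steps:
Function('o')(R) = Pow(R, 2)
Add(Function('o')(1504), w) = Add(Pow(1504, 2), 4512696) = Add(2262016, 4512696) = 6774712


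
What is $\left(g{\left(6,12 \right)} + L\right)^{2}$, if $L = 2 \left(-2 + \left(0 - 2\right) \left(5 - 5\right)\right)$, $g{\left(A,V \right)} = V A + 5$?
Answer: $5329$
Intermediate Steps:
$g{\left(A,V \right)} = 5 + A V$ ($g{\left(A,V \right)} = A V + 5 = 5 + A V$)
$L = -4$ ($L = 2 \left(-2 - 0\right) = 2 \left(-2 + 0\right) = 2 \left(-2\right) = -4$)
$\left(g{\left(6,12 \right)} + L\right)^{2} = \left(\left(5 + 6 \cdot 12\right) - 4\right)^{2} = \left(\left(5 + 72\right) - 4\right)^{2} = \left(77 - 4\right)^{2} = 73^{2} = 5329$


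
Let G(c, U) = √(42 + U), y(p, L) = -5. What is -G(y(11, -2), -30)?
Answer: -2*√3 ≈ -3.4641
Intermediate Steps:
-G(y(11, -2), -30) = -√(42 - 30) = -√12 = -2*√3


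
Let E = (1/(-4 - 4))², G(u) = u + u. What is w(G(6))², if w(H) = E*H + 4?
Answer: 4489/256 ≈ 17.535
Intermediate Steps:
G(u) = 2*u
E = 1/64 (E = (1/(-8))² = (-⅛)² = 1/64 ≈ 0.015625)
w(H) = 4 + H/64 (w(H) = H/64 + 4 = 4 + H/64)
w(G(6))² = (4 + (2*6)/64)² = (4 + (1/64)*12)² = (4 + 3/16)² = (67/16)² = 4489/256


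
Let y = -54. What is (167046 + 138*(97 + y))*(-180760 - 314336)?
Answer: -85641706080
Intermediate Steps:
(167046 + 138*(97 + y))*(-180760 - 314336) = (167046 + 138*(97 - 54))*(-180760 - 314336) = (167046 + 138*43)*(-495096) = (167046 + 5934)*(-495096) = 172980*(-495096) = -85641706080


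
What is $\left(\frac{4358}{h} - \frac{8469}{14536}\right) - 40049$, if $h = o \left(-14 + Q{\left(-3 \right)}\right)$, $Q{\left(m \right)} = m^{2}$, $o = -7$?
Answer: $- \frac{20312277767}{508760} \approx -39925.0$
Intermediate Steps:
$h = 35$ ($h = - 7 \left(-14 + \left(-3\right)^{2}\right) = - 7 \left(-14 + 9\right) = \left(-7\right) \left(-5\right) = 35$)
$\left(\frac{4358}{h} - \frac{8469}{14536}\right) - 40049 = \left(\frac{4358}{35} - \frac{8469}{14536}\right) - 40049 = \frac{63051473}{508760} - 40049 = - \frac{20312277767}{508760}$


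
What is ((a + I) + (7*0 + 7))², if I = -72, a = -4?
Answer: 4761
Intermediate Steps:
((a + I) + (7*0 + 7))² = ((-4 - 72) + (7*0 + 7))² = (-76 + (0 + 7))² = (-76 + 7)² = (-69)² = 4761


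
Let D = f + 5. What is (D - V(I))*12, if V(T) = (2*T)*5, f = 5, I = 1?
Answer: 0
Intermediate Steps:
V(T) = 10*T
D = 10 (D = 5 + 5 = 10)
(D - V(I))*12 = (10 - 10)*12 = 0*12 = 0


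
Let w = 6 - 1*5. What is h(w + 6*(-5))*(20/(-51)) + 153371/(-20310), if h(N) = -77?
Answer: 7818493/345270 ≈ 22.645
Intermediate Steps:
w = 1 (w = 6 - 5 = 1)
h(w + 6*(-5))*(20/(-51)) + 153371/(-20310) = -1540/(-51) + 153371/(-20310) = -1540*(-1)/51 + 153371*(-1/20310) = -77*(-20/51) - 153371/20310 = 1540/51 - 153371/20310 = 7818493/345270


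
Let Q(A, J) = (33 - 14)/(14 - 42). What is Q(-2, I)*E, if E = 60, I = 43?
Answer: -285/7 ≈ -40.714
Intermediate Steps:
Q(A, J) = -19/28 (Q(A, J) = 19/(-28) = 19*(-1/28) = -19/28)
Q(-2, I)*E = -19/28*60 = -285/7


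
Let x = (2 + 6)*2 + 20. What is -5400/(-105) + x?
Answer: 612/7 ≈ 87.429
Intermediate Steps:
x = 36 (x = 8*2 + 20 = 16 + 20 = 36)
-5400/(-105) + x = -5400/(-105) + 36 = -5400*(-1)/105 + 36 = -60*(-6/7) + 36 = 360/7 + 36 = 612/7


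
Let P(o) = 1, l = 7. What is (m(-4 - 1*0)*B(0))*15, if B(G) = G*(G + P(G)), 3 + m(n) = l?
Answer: 0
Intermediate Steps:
m(n) = 4 (m(n) = -3 + 7 = 4)
B(G) = G*(1 + G) (B(G) = G*(G + 1) = G*(1 + G))
(m(-4 - 1*0)*B(0))*15 = (4*(0*(1 + 0)))*15 = (4*(0*1))*15 = (4*0)*15 = 0*15 = 0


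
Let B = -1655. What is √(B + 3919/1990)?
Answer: I*√6546166690/1990 ≈ 40.657*I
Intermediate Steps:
√(B + 3919/1990) = √(-1655 + 3919/1990) = √(-3289531/1990) = I*√6546166690/1990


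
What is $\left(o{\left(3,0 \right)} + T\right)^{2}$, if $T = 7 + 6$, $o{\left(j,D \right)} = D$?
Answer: $169$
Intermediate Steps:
$T = 13$
$\left(o{\left(3,0 \right)} + T\right)^{2} = \left(0 + 13\right)^{2} = 13^{2} = 169$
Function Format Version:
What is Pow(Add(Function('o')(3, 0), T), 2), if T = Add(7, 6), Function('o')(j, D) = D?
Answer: 169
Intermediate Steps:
T = 13
Pow(Add(Function('o')(3, 0), T), 2) = Pow(Add(0, 13), 2) = Pow(13, 2) = 169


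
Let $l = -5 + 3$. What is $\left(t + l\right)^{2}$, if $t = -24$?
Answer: $676$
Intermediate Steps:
$l = -2$
$\left(t + l\right)^{2} = \left(-24 - 2\right)^{2} = \left(-26\right)^{2} = 676$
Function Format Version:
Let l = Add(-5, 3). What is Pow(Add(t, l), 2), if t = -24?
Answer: 676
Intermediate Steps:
l = -2
Pow(Add(t, l), 2) = Pow(Add(-24, -2), 2) = Pow(-26, 2) = 676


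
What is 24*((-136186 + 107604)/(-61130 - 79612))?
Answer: 114328/23457 ≈ 4.8739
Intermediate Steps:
24*((-136186 + 107604)/(-61130 - 79612)) = 24*(-28582/(-140742)) = 24*(-28582*(-1/140742)) = 24*(14291/70371) = 114328/23457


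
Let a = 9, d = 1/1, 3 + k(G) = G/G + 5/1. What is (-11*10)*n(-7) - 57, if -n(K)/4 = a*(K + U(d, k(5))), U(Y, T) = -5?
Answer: -47577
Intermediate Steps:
k(G) = 3 (k(G) = -3 + (G/G + 5/1) = -3 + (1 + 5*1) = -3 + (1 + 5) = -3 + 6 = 3)
d = 1
n(K) = 180 - 36*K (n(K) = -36*(K - 5) = -36*(-5 + K) = -4*(-45 + 9*K) = 180 - 36*K)
(-11*10)*n(-7) - 57 = (-11*10)*(180 - 36*(-7)) - 57 = -110*(180 + 252) - 57 = -110*432 - 57 = -47520 - 57 = -47577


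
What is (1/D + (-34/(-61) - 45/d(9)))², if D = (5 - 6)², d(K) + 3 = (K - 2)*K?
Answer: 38809/59536 ≈ 0.65186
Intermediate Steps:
d(K) = -3 + K*(-2 + K) (d(K) = -3 + (K - 2)*K = -3 + (-2 + K)*K = -3 + K*(-2 + K))
D = 1 (D = (-1)² = 1)
(1/D + (-34/(-61) - 45/d(9)))² = (1/1 + (-34/(-61) - 45/(-3 + 9² - 2*9)))² = (1 + (-34*(-1/61) - 45/(-3 + 81 - 18)))² = (1 + (34/61 - 45/60))² = (1 + (34/61 - 45*1/60))² = (1 + (34/61 - ¾))² = (1 - 47/244)² = (197/244)² = 38809/59536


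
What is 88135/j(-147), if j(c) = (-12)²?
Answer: 88135/144 ≈ 612.05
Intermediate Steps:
j(c) = 144
88135/j(-147) = 88135/144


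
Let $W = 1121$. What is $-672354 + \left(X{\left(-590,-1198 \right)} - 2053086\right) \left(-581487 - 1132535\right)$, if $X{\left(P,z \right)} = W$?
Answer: $3517112480876$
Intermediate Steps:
$X{\left(P,z \right)} = 1121$
$-672354 + \left(X{\left(-590,-1198 \right)} - 2053086\right) \left(-581487 - 1132535\right) = -672354 + \left(1121 - 2053086\right) \left(-581487 - 1132535\right) = -672354 - 2051965 \left(-581487 - 1132535\right) = -672354 - -3517113153230 = -672354 + 3517113153230 = 3517112480876$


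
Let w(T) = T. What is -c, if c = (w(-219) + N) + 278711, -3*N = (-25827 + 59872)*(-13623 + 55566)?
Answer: 475704653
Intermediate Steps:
N = -475983145 (N = -(-25827 + 59872)*(-13623 + 55566)/3 = -34045*41943/3 = -⅓*1427949435 = -475983145)
c = -475704653 (c = (-219 - 475983145) + 278711 = -475983364 + 278711 = -475704653)
-c = -1*(-475704653) = 475704653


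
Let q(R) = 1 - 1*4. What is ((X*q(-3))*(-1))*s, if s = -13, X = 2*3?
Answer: -234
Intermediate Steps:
q(R) = -3 (q(R) = 1 - 4 = -3)
X = 6
((X*q(-3))*(-1))*s = ((6*(-3))*(-1))*(-13) = -18*(-1)*(-13) = 18*(-13) = -234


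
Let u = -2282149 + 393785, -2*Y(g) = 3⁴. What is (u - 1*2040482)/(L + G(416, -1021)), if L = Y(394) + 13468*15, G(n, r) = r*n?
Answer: 7857692/445513 ≈ 17.637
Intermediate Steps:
Y(g) = -81/2 (Y(g) = -½*3⁴ = -½*81 = -81/2)
G(n, r) = n*r
L = 403959/2 (L = -81/2 + 13468*15 = -81/2 + 202020 = 403959/2 ≈ 2.0198e+5)
u = -1888364
(u - 1*2040482)/(L + G(416, -1021)) = (-1888364 - 1*2040482)/(403959/2 + 416*(-1021)) = (-1888364 - 2040482)/(403959/2 - 424736) = -3928846/(-445513/2) = -3928846*(-2/445513) = 7857692/445513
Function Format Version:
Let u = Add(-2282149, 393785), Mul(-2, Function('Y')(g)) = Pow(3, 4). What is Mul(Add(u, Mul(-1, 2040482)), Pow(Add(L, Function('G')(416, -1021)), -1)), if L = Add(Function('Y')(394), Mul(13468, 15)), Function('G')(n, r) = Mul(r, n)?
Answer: Rational(7857692, 445513) ≈ 17.637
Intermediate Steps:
Function('Y')(g) = Rational(-81, 2) (Function('Y')(g) = Mul(Rational(-1, 2), Pow(3, 4)) = Mul(Rational(-1, 2), 81) = Rational(-81, 2))
Function('G')(n, r) = Mul(n, r)
L = Rational(403959, 2) (L = Add(Rational(-81, 2), Mul(13468, 15)) = Add(Rational(-81, 2), 202020) = Rational(403959, 2) ≈ 2.0198e+5)
u = -1888364
Mul(Add(u, Mul(-1, 2040482)), Pow(Add(L, Function('G')(416, -1021)), -1)) = Mul(Add(-1888364, Mul(-1, 2040482)), Pow(Add(Rational(403959, 2), Mul(416, -1021)), -1)) = Mul(Add(-1888364, -2040482), Pow(Add(Rational(403959, 2), -424736), -1)) = Mul(-3928846, Pow(Rational(-445513, 2), -1)) = Mul(-3928846, Rational(-2, 445513)) = Rational(7857692, 445513)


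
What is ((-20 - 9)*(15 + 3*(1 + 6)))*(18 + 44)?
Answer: -64728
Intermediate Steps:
((-20 - 9)*(15 + 3*(1 + 6)))*(18 + 44) = -29*(15 + 3*7)*62 = -29*(15 + 21)*62 = -29*36*62 = -1044*62 = -64728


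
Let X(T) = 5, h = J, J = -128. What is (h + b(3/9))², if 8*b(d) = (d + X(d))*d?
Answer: 1322500/81 ≈ 16327.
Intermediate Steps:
h = -128
b(d) = d*(5 + d)/8 (b(d) = ((d + 5)*d)/8 = ((5 + d)*d)/8 = (d*(5 + d))/8 = d*(5 + d)/8)
(h + b(3/9))² = (-128 + (3/9)*(5 + 3/9)/8)² = (-128 + (3*(⅑))*(5 + 3*(⅑))/8)² = (-128 + (⅛)*(⅓)*(5 + ⅓))² = (-128 + (⅛)*(⅓)*(16/3))² = (-128 + 2/9)² = (-1150/9)² = 1322500/81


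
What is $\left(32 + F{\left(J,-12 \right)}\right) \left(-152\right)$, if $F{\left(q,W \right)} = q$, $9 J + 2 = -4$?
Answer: $- \frac{14288}{3} \approx -4762.7$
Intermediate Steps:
$J = - \frac{2}{3}$ ($J = - \frac{2}{9} + \frac{1}{9} \left(-4\right) = - \frac{2}{9} - \frac{4}{9} = - \frac{2}{3} \approx -0.66667$)
$\left(32 + F{\left(J,-12 \right)}\right) \left(-152\right) = \left(32 - \frac{2}{3}\right) \left(-152\right) = \frac{94}{3} \left(-152\right) = - \frac{14288}{3}$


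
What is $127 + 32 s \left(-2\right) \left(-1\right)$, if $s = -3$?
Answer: $-65$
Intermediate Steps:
$127 + 32 s \left(-2\right) \left(-1\right) = 127 + 32 \left(-3\right) \left(-2\right) \left(-1\right) = 127 + 32 \cdot 6 \left(-1\right) = 127 + 32 \left(-6\right) = 127 - 192 = -65$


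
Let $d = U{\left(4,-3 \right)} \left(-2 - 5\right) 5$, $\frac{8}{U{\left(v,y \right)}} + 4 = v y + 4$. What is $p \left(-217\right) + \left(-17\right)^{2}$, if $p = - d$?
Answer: $\frac{16057}{3} \approx 5352.3$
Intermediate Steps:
$U{\left(v,y \right)} = \frac{8}{v y}$ ($U{\left(v,y \right)} = \frac{8}{-4 + \left(v y + 4\right)} = \frac{8}{-4 + \left(4 + v y\right)} = \frac{8}{v y}$)
$d = \frac{70}{3}$ ($d = \frac{8}{4 \left(-3\right)} \left(-2 - 5\right) 5 = 8 \cdot \frac{1}{4} \left(- \frac{1}{3}\right) \left(-7\right) 5 = \left(- \frac{2}{3}\right) \left(-7\right) 5 = \frac{14}{3} \cdot 5 = \frac{70}{3} \approx 23.333$)
$p = - \frac{70}{3}$ ($p = \left(-1\right) \frac{70}{3} = - \frac{70}{3} \approx -23.333$)
$p \left(-217\right) + \left(-17\right)^{2} = \left(- \frac{70}{3}\right) \left(-217\right) + \left(-17\right)^{2} = \frac{15190}{3} + 289 = \frac{16057}{3}$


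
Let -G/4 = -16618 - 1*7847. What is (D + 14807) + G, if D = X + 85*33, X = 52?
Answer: 115524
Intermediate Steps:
G = 97860 (G = -4*(-16618 - 1*7847) = -4*(-16618 - 7847) = -4*(-24465) = 97860)
D = 2857 (D = 52 + 85*33 = 52 + 2805 = 2857)
(D + 14807) + G = (2857 + 14807) + 97860 = 17664 + 97860 = 115524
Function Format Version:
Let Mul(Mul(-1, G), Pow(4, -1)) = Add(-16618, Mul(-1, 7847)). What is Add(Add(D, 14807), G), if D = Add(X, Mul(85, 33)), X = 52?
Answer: 115524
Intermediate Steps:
G = 97860 (G = Mul(-4, Add(-16618, Mul(-1, 7847))) = Mul(-4, Add(-16618, -7847)) = Mul(-4, -24465) = 97860)
D = 2857 (D = Add(52, Mul(85, 33)) = Add(52, 2805) = 2857)
Add(Add(D, 14807), G) = Add(Add(2857, 14807), 97860) = Add(17664, 97860) = 115524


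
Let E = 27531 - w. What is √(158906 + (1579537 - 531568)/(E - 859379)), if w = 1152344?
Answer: √9775213842370949/248024 ≈ 398.63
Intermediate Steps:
E = -1124813 (E = 27531 - 1*1152344 = 27531 - 1152344 = -1124813)
√(158906 + (1579537 - 531568)/(E - 859379)) = √(158906 + (1579537 - 531568)/(-1124813 - 859379)) = √(158906 + 1047969/(-1984192)) = √(158906 + 1047969*(-1/1984192)) = √(158906 - 1047969/1984192) = √(315298965983/1984192) = √9775213842370949/248024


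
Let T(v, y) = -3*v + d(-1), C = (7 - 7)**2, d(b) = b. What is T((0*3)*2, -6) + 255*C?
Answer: -1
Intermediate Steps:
C = 0 (C = 0**2 = 0)
T(v, y) = -1 - 3*v (T(v, y) = -3*v - 1 = -1 - 3*v)
T((0*3)*2, -6) + 255*C = (-1 - 3*0*3*2) + 255*0 = (-1 - 0*2) + 0 = (-1 - 3*0) + 0 = (-1 + 0) + 0 = -1 + 0 = -1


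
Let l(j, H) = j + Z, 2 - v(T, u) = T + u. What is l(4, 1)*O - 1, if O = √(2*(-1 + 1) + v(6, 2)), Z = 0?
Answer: -1 + 4*I*√6 ≈ -1.0 + 9.798*I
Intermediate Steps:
v(T, u) = 2 - T - u (v(T, u) = 2 - (T + u) = 2 + (-T - u) = 2 - T - u)
O = I*√6 (O = √(2*(-1 + 1) + (2 - 1*6 - 1*2)) = √(2*0 + (2 - 6 - 2)) = √(0 - 6) = √(-6) = I*√6 ≈ 2.4495*I)
l(j, H) = j (l(j, H) = j + 0 = j)
l(4, 1)*O - 1 = 4*(I*√6) - 1 = 4*I*√6 - 1 = -1 + 4*I*√6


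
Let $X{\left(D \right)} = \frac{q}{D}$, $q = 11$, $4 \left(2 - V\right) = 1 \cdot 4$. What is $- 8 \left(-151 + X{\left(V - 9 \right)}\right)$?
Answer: $1219$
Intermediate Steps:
$V = 1$ ($V = 2 - \frac{1 \cdot 4}{4} = 2 - 1 = 1$)
$X{\left(D \right)} = \frac{11}{D}$
$- 8 \left(-151 + X{\left(V - 9 \right)}\right) = - 8 \left(-151 + \frac{11}{1 - 9}\right) = - 8 \left(-151 + \frac{11}{-8}\right) = - 8 \left(-151 + 11 \left(- \frac{1}{8}\right)\right) = - 8 \left(-151 - \frac{11}{8}\right) = \left(-8\right) \left(- \frac{1219}{8}\right) = 1219$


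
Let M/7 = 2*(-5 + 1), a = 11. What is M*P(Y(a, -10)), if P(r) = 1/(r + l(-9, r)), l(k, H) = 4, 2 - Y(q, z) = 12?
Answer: 28/3 ≈ 9.3333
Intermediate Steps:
Y(q, z) = -10 (Y(q, z) = 2 - 1*12 = 2 - 12 = -10)
P(r) = 1/(4 + r) (P(r) = 1/(r + 4) = 1/(4 + r))
M = -56 (M = 7*(2*(-5 + 1)) = 7*(2*(-4)) = 7*(-8) = -56)
M*P(Y(a, -10)) = -56/(4 - 10) = -56/(-6) = -56*(-⅙) = 28/3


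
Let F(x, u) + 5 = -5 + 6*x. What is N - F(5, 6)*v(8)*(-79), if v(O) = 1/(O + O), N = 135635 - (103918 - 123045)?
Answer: 619443/4 ≈ 1.5486e+5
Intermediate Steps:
F(x, u) = -10 + 6*x (F(x, u) = -5 + (-5 + 6*x) = -10 + 6*x)
N = 154762 (N = 135635 - 1*(-19127) = 135635 + 19127 = 154762)
v(O) = 1/(2*O)
N - F(5, 6)*v(8)*(-79) = 154762 - (-10 + 6*5)*((1/2)/8)*(-79) = 154762 - (-10 + 30)*((1/2)*(1/8))*(-79) = 154762 - 20*(1/16)*(-79) = 154762 - 5*(-79)/4 = 154762 - 1*(-395/4) = 154762 + 395/4 = 619443/4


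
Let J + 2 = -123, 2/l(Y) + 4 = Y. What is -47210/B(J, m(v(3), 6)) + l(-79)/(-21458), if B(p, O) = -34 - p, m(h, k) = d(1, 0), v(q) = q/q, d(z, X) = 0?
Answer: -42040835379/81036137 ≈ -518.79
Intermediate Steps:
v(q) = 1
m(h, k) = 0
l(Y) = 2/(-4 + Y)
J = -125 (J = -2 - 123 = -125)
-47210/B(J, m(v(3), 6)) + l(-79)/(-21458) = -47210/(-34 - 1*(-125)) + (2/(-4 - 79))/(-21458) = -47210/(-34 + 125) + (2/(-83))*(-1/21458) = -47210/91 + (2*(-1/83))*(-1/21458) = -47210*1/91 - 2/83*(-1/21458) = -47210/91 + 1/890507 = -42040835379/81036137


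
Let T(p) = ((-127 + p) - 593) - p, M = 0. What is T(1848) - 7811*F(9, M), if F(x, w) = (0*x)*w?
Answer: -720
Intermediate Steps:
F(x, w) = 0 (F(x, w) = 0*w = 0)
T(p) = -720 (T(p) = (-720 + p) - p = -720)
T(1848) - 7811*F(9, M) = -720 - 7811*0 = -720 - 1*0 = -720 + 0 = -720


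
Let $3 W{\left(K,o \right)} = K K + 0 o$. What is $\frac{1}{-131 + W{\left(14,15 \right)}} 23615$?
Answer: $- \frac{70845}{197} \approx -359.62$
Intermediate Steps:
$W{\left(K,o \right)} = \frac{K^{2}}{3}$ ($W{\left(K,o \right)} = \frac{K K + 0 o}{3} = \frac{K^{2} + 0}{3} = \frac{K^{2}}{3}$)
$\frac{1}{-131 + W{\left(14,15 \right)}} 23615 = \frac{1}{-131 + \frac{14^{2}}{3}} \cdot 23615 = \frac{1}{-131 + \frac{1}{3} \cdot 196} \cdot 23615 = \frac{1}{-131 + \frac{196}{3}} \cdot 23615 = \frac{1}{- \frac{197}{3}} \cdot 23615 = \left(- \frac{3}{197}\right) 23615 = - \frac{70845}{197}$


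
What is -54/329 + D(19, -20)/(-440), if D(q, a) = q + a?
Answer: -23431/144760 ≈ -0.16186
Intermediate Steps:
D(q, a) = a + q
-54/329 + D(19, -20)/(-440) = -54/329 + (-20 + 19)/(-440) = -54*1/329 - 1*(-1/440) = -54/329 + 1/440 = -23431/144760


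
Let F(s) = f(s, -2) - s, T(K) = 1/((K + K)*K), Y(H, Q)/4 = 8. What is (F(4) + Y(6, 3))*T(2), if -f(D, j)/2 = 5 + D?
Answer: 5/4 ≈ 1.2500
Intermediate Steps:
Y(H, Q) = 32 (Y(H, Q) = 4*8 = 32)
f(D, j) = -10 - 2*D (f(D, j) = -2*(5 + D) = -10 - 2*D)
T(K) = 1/(2*K**2) (T(K) = 1/(((2*K))*K) = (1/(2*K))/K = 1/(2*K**2))
F(s) = -10 - 3*s (F(s) = (-10 - 2*s) - s = -10 - 3*s)
(F(4) + Y(6, 3))*T(2) = ((-10 - 3*4) + 32)*((1/2)/2**2) = ((-10 - 12) + 32)*((1/2)*(1/4)) = (-22 + 32)*(1/8) = 10*(1/8) = 5/4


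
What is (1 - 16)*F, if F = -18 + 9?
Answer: 135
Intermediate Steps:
F = -9
(1 - 16)*F = (1 - 16)*(-9) = -15*(-9) = 135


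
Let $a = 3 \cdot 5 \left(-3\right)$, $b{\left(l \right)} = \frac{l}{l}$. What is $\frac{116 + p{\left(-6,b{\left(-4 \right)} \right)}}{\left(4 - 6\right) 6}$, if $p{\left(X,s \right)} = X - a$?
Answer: $- \frac{155}{12} \approx -12.917$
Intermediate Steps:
$b{\left(l \right)} = 1$
$a = -45$ ($a = 15 \left(-3\right) = -45$)
$p{\left(X,s \right)} = 45 + X$ ($p{\left(X,s \right)} = X - -45 = X + 45 = 45 + X$)
$\frac{116 + p{\left(-6,b{\left(-4 \right)} \right)}}{\left(4 - 6\right) 6} = \frac{116 + \left(45 - 6\right)}{\left(4 - 6\right) 6} = \frac{116 + 39}{\left(-2\right) 6} = \frac{155}{-12} = 155 \left(- \frac{1}{12}\right) = - \frac{155}{12}$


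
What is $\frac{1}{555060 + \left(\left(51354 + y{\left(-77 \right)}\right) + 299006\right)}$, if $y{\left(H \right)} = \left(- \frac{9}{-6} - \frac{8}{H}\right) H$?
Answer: $\frac{2}{1810593} \approx 1.1046 \cdot 10^{-6}$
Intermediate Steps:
$y{\left(H \right)} = H \left(\frac{3}{2} - \frac{8}{H}\right)$ ($y{\left(H \right)} = \left(\left(-9\right) \left(- \frac{1}{6}\right) - \frac{8}{H}\right) H = \left(\frac{3}{2} - \frac{8}{H}\right) H = H \left(\frac{3}{2} - \frac{8}{H}\right)$)
$\frac{1}{555060 + \left(\left(51354 + y{\left(-77 \right)}\right) + 299006\right)} = \frac{1}{555060 + \left(\left(51354 + \left(-8 + \frac{3}{2} \left(-77\right)\right)\right) + 299006\right)} = \frac{1}{555060 + \left(\left(51354 - \frac{247}{2}\right) + 299006\right)} = \frac{1}{555060 + \left(\frac{102461}{2} + 299006\right)} = \frac{1}{555060 + \frac{700473}{2}} = \frac{1}{\frac{1810593}{2}} = \frac{2}{1810593}$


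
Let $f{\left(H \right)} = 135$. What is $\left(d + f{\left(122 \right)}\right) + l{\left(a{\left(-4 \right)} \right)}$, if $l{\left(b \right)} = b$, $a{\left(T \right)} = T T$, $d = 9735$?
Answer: $9886$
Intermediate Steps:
$a{\left(T \right)} = T^{2}$
$\left(d + f{\left(122 \right)}\right) + l{\left(a{\left(-4 \right)} \right)} = \left(9735 + 135\right) + \left(-4\right)^{2} = 9870 + 16 = 9886$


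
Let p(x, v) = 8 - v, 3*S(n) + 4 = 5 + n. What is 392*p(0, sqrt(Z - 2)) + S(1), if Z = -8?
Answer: 9410/3 - 392*I*sqrt(10) ≈ 3136.7 - 1239.6*I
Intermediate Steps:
S(n) = 1/3 + n/3 (S(n) = -4/3 + (5 + n)/3 = -4/3 + (5/3 + n/3) = 1/3 + n/3)
392*p(0, sqrt(Z - 2)) + S(1) = 392*(8 - sqrt(-8 - 2)) + (1/3 + (1/3)*1) = 392*(8 - sqrt(-10)) + (1/3 + 1/3) = 392*(8 - I*sqrt(10)) + 2/3 = (3136 - 392*I*sqrt(10)) + 2/3 = 9410/3 - 392*I*sqrt(10)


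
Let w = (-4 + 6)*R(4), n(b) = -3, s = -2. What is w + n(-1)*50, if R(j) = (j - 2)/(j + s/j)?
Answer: -1042/7 ≈ -148.86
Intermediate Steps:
R(j) = (-2 + j)/(j - 2/j) (R(j) = (j - 2)/(j - 2/j) = (-2 + j)/(j - 2/j))
w = 8/7 (w = (-4 + 6)*(4*(-2 + 4)/(-2 + 4²)) = 2*(4*2/(-2 + 16)) = 2*(4*2/14) = 2*(4*(1/14)*2) = 2*(4/7) = 8/7 ≈ 1.1429)
w + n(-1)*50 = 8/7 - 3*50 = 8/7 - 150 = -1042/7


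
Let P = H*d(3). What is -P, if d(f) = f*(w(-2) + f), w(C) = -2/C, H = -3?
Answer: 36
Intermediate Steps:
d(f) = f*(1 + f) (d(f) = f*(-2/(-2) + f) = f*(-2*(-½) + f) = f*(1 + f))
P = -36 (P = -9*(1 + 3) = -9*4 = -3*12 = -36)
-P = -1*(-36) = 36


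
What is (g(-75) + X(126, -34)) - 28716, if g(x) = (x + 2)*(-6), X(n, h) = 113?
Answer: -28165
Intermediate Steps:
g(x) = -12 - 6*x (g(x) = (2 + x)*(-6) = -12 - 6*x)
(g(-75) + X(126, -34)) - 28716 = ((-12 - 6*(-75)) + 113) - 28716 = ((-12 + 450) + 113) - 28716 = (438 + 113) - 28716 = 551 - 28716 = -28165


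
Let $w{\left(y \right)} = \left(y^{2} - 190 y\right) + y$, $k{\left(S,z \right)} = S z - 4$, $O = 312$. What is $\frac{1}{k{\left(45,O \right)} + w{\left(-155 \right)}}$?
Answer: $\frac{1}{67356} \approx 1.4846 \cdot 10^{-5}$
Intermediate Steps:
$k{\left(S,z \right)} = -4 + S z$
$w{\left(y \right)} = y^{2} - 189 y$
$\frac{1}{k{\left(45,O \right)} + w{\left(-155 \right)}} = \frac{1}{\left(-4 + 45 \cdot 312\right) - 155 \left(-189 - 155\right)} = \frac{1}{\left(-4 + 14040\right) - -53320} = \frac{1}{14036 + 53320} = \frac{1}{67356}$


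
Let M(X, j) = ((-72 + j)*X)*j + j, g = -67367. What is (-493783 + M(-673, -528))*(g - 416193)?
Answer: 103337115811160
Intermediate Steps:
M(X, j) = j + X*j*(-72 + j) (M(X, j) = (X*(-72 + j))*j + j = X*j*(-72 + j) + j = j + X*j*(-72 + j))
(-493783 + M(-673, -528))*(g - 416193) = (-493783 - 528*(1 - 72*(-673) - 673*(-528)))*(-67367 - 416193) = (-493783 - 528*(1 + 48456 + 355344))*(-483560) = (-493783 - 528*403801)*(-483560) = (-493783 - 213206928)*(-483560) = -213700711*(-483560) = 103337115811160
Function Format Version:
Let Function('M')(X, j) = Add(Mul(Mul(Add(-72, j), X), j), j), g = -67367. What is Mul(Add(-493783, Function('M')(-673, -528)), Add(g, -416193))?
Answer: 103337115811160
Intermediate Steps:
Function('M')(X, j) = Add(j, Mul(X, j, Add(-72, j))) (Function('M')(X, j) = Add(Mul(Mul(X, Add(-72, j)), j), j) = Add(Mul(X, j, Add(-72, j)), j) = Add(j, Mul(X, j, Add(-72, j))))
Mul(Add(-493783, Function('M')(-673, -528)), Add(g, -416193)) = Mul(Add(-493783, Mul(-528, Add(1, Mul(-72, -673), Mul(-673, -528)))), Add(-67367, -416193)) = Mul(Add(-493783, Mul(-528, Add(1, 48456, 355344))), -483560) = Mul(Add(-493783, Mul(-528, 403801)), -483560) = Mul(Add(-493783, -213206928), -483560) = Mul(-213700711, -483560) = 103337115811160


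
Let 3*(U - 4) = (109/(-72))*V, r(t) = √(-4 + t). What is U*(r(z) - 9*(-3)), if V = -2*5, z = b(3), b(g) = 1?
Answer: 977/4 + 977*I*√3/108 ≈ 244.25 + 15.669*I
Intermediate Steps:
z = 1
V = -10
U = 977/108 (U = 4 + ((109/(-72))*(-10))/3 = 4 + ((109*(-1/72))*(-10))/3 = 4 + (-109/72*(-10))/3 = 4 + (⅓)*(545/36) = 4 + 545/108 = 977/108 ≈ 9.0463)
U*(r(z) - 9*(-3)) = 977*(√(-4 + 1) - 9*(-3))/108 = 977*(√(-3) + 27)/108 = 977*(I*√3 + 27)/108 = 977*(27 + I*√3)/108 = 977/4 + 977*I*√3/108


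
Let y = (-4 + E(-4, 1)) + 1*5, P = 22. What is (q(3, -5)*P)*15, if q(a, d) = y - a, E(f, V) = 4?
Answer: 660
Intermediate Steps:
y = 5 (y = (-4 + 4) + 1*5 = 0 + 5 = 5)
q(a, d) = 5 - a
(q(3, -5)*P)*15 = ((5 - 1*3)*22)*15 = ((5 - 3)*22)*15 = (2*22)*15 = 44*15 = 660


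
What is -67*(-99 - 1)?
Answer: 6700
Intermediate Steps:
-67*(-99 - 1) = -67*(-100) = 6700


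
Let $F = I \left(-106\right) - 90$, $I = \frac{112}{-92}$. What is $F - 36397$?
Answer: $- \frac{836233}{23} \approx -36358.0$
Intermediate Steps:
$I = - \frac{28}{23}$ ($I = 112 \left(- \frac{1}{92}\right) = - \frac{28}{23} \approx -1.2174$)
$F = \frac{898}{23}$ ($F = \left(- \frac{28}{23}\right) \left(-106\right) - 90 = \frac{2968}{23} - 90 = \frac{898}{23} \approx 39.043$)
$F - 36397 = \frac{898}{23} - 36397 = - \frac{836233}{23}$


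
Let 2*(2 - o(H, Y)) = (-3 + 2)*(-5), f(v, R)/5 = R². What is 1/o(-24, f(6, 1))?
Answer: -2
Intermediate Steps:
f(v, R) = 5*R²
o(H, Y) = -½ (o(H, Y) = 2 - (-3 + 2)*(-5)/2 = 2 - (-1)*(-5)/2 = 2 - ½*5 = 2 - 5/2 = -½)
1/o(-24, f(6, 1)) = 1/(-½) = -2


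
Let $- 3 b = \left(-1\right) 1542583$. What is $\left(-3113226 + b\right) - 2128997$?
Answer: $- \frac{14184086}{3} \approx -4.728 \cdot 10^{6}$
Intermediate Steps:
$b = \frac{1542583}{3}$ ($b = - \frac{\left(-1\right) 1542583}{3} = \left(- \frac{1}{3}\right) \left(-1542583\right) = \frac{1542583}{3} \approx 5.1419 \cdot 10^{5}$)
$\left(-3113226 + b\right) - 2128997 = \left(-3113226 + \frac{1542583}{3}\right) - 2128997 = - \frac{7797095}{3} - 2128997 = - \frac{14184086}{3}$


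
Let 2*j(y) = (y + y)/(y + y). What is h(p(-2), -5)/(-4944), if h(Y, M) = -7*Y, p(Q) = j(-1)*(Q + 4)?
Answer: 7/4944 ≈ 0.0014159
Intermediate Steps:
j(y) = 1/2 (j(y) = ((y + y)/(y + y))/2 = ((2*y)/((2*y)))/2 = ((2*y)*(1/(2*y)))/2 = (1/2)*1 = 1/2)
p(Q) = 2 + Q/2 (p(Q) = (Q + 4)/2 = (4 + Q)/2 = 2 + Q/2)
h(p(-2), -5)/(-4944) = -7*(2 + (1/2)*(-2))/(-4944) = -7*(2 - 1)*(-1/4944) = -7*1*(-1/4944) = -7*(-1/4944) = 7/4944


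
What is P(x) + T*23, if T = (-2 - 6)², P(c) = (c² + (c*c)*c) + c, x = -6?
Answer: 1286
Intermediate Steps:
P(c) = c + c² + c³ (P(c) = (c² + c²*c) + c = (c² + c³) + c = c + c² + c³)
T = 64 (T = (-8)² = 64)
P(x) + T*23 = -6*(1 - 6 + (-6)²) + 64*23 = -6*(1 - 6 + 36) + 1472 = -6*31 + 1472 = -186 + 1472 = 1286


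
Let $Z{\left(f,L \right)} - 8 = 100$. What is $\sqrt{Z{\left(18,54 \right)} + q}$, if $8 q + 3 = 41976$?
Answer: $\frac{\sqrt{85674}}{4} \approx 73.175$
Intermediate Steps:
$q = \frac{41973}{8}$ ($q = - \frac{3}{8} + \frac{1}{8} \cdot 41976 = - \frac{3}{8} + 5247 = \frac{41973}{8} \approx 5246.6$)
$Z{\left(f,L \right)} = 108$ ($Z{\left(f,L \right)} = 8 + 100 = 108$)
$\sqrt{Z{\left(18,54 \right)} + q} = \sqrt{108 + \frac{41973}{8}} = \sqrt{\frac{42837}{8}} = \frac{\sqrt{85674}}{4}$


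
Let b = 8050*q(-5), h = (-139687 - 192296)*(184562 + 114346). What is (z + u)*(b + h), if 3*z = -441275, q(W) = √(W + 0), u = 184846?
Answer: -3746452146747444 + 911767150*I*√5/3 ≈ -3.7465e+15 + 6.7959e+8*I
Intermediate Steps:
q(W) = √W
h = -99232374564 (h = -331983*298908 = -99232374564)
z = -441275/3 (z = (⅓)*(-441275) = -441275/3 ≈ -1.4709e+5)
b = 8050*I*√5 (b = 8050*√(-5) = 8050*(I*√5) = 8050*I*√5 ≈ 18000.0*I)
(z + u)*(b + h) = (-441275/3 + 184846)*(8050*I*√5 - 99232374564) = 113263*(-99232374564 + 8050*I*√5)/3 = -3746452146747444 + 911767150*I*√5/3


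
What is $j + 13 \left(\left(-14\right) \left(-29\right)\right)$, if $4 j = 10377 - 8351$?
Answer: $\frac{11569}{2} \approx 5784.5$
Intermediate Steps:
$j = \frac{1013}{2}$ ($j = \frac{10377 - 8351}{4} = \frac{1}{4} \cdot 2026 = \frac{1013}{2} \approx 506.5$)
$j + 13 \left(\left(-14\right) \left(-29\right)\right) = \frac{1013}{2} + 13 \left(\left(-14\right) \left(-29\right)\right) = \frac{1013}{2} + 13 \cdot 406 = \frac{1013}{2} + 5278 = \frac{11569}{2}$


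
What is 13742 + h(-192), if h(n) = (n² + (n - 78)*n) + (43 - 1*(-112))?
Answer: 102601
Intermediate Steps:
h(n) = 155 + n² + n*(-78 + n) (h(n) = (n² + (-78 + n)*n) + (43 + 112) = (n² + n*(-78 + n)) + 155 = 155 + n² + n*(-78 + n))
13742 + h(-192) = 13742 + (155 - 78*(-192) + 2*(-192)²) = 13742 + (155 + 14976 + 2*36864) = 13742 + (155 + 14976 + 73728) = 13742 + 88859 = 102601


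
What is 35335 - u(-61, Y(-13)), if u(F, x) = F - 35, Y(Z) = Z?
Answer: 35431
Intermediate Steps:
u(F, x) = -35 + F
35335 - u(-61, Y(-13)) = 35335 - (-35 - 61) = 35335 - 1*(-96) = 35335 + 96 = 35431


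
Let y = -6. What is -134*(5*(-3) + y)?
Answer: 2814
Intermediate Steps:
-134*(5*(-3) + y) = -134*(5*(-3) - 6) = -134*(-15 - 6) = -134*(-21) = 2814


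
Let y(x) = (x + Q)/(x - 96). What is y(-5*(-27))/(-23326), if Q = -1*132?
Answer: -1/303238 ≈ -3.2977e-6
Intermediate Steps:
Q = -132
y(x) = (-132 + x)/(-96 + x) (y(x) = (x - 132)/(x - 96) = (-132 + x)/(-96 + x))
y(-5*(-27))/(-23326) = ((-132 - 5*(-27))/(-96 - 5*(-27)))/(-23326) = ((-132 + 135)/(-96 + 135))*(-1/23326) = (3/39)*(-1/23326) = ((1/39)*3)*(-1/23326) = (1/13)*(-1/23326) = -1/303238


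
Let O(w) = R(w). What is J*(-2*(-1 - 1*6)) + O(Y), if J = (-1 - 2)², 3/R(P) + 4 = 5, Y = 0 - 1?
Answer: 129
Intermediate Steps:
Y = -1
R(P) = 3 (R(P) = 3/(-4 + 5) = 3/1 = 3*1 = 3)
O(w) = 3
J = 9 (J = (-3)² = 9)
J*(-2*(-1 - 1*6)) + O(Y) = 9*(-2*(-1 - 1*6)) + 3 = 9*(-2*(-1 - 6)) + 3 = 9*(-2*(-7)) + 3 = 9*14 + 3 = 126 + 3 = 129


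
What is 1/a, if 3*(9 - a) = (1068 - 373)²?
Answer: -3/482998 ≈ -6.2112e-6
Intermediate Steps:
a = -482998/3 (a = 9 - (1068 - 373)²/3 = 9 - ⅓*695² = 9 - ⅓*483025 = 9 - 483025/3 = -482998/3 ≈ -1.6100e+5)
1/a = 1/(-482998/3) = -3/482998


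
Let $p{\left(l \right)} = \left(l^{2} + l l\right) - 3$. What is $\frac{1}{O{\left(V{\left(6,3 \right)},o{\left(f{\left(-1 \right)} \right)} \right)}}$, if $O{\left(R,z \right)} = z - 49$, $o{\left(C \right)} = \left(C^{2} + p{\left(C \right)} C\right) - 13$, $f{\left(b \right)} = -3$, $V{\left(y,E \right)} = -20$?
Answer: $- \frac{1}{98} \approx -0.010204$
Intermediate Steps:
$p{\left(l \right)} = -3 + 2 l^{2}$ ($p{\left(l \right)} = \left(l^{2} + l^{2}\right) - 3 = 2 l^{2} - 3 = -3 + 2 l^{2}$)
$o{\left(C \right)} = -13 + C^{2} + C \left(-3 + 2 C^{2}\right)$ ($o{\left(C \right)} = \left(C^{2} + \left(-3 + 2 C^{2}\right) C\right) - 13 = \left(C^{2} + C \left(-3 + 2 C^{2}\right)\right) - 13 = -13 + C^{2} + C \left(-3 + 2 C^{2}\right)$)
$O{\left(R,z \right)} = -49 + z$ ($O{\left(R,z \right)} = z - 49 = -49 + z$)
$\frac{1}{O{\left(V{\left(6,3 \right)},o{\left(f{\left(-1 \right)} \right)} \right)}} = \frac{1}{-49 - \left(13 - 9 + 3 \left(-3 + 2 \left(-3\right)^{2}\right)\right)} = \frac{1}{-49 - \left(4 + 3 \left(-3 + 2 \cdot 9\right)\right)} = \frac{1}{-49 - \left(4 + 3 \left(-3 + 18\right)\right)} = \frac{1}{-49 - 49} = \frac{1}{-98} = - \frac{1}{98}$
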